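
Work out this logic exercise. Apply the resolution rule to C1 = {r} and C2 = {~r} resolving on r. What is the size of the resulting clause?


Remove r from C1 and ~r from C2.
C1 remainder: {}
C2 remainder: {}
Union (resolvent): {} (empty clause)
Resolvent has 0 literal(s).

0


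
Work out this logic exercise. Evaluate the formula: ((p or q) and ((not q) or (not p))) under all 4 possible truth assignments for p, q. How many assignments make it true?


Check all 4 assignments:
p=0, q=0: 0
p=0, q=1: 1
p=1, q=0: 1
p=1, q=1: 0
Count of True = 2

2


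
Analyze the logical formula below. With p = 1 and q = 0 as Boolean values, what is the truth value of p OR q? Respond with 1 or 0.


p = 1, q = 0
Operation: p OR q
Evaluate: 1 OR 0 = 1

1


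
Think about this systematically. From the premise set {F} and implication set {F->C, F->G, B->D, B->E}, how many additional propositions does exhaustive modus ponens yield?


Initial facts: {F}
Apply modus ponens to closure:
  F and F->C  =>  C
  F and F->G  =>  G
Final known: {C, F, G}
New propositions: {C, G}
Count = 2

2


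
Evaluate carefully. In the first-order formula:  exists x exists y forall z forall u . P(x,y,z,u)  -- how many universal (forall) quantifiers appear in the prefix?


Quantifier prefix: exists x exists y forall z forall u
Mark each quantifier type:
  E E U U
Universal count = 2, Existential count = 2
Asked for universal (forall) quantifiers: 2

2


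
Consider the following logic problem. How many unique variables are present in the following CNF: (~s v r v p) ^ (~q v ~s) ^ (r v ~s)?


Identify each variable that appears in the formula.
Variables found: p, q, r, s
Count = 4

4


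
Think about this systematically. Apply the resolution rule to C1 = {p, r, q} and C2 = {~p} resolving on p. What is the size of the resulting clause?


Remove p from C1 and ~p from C2.
C1 remainder: {r, q}
C2 remainder: {}
Union (resolvent): {q, r}
Resolvent has 2 literal(s).

2


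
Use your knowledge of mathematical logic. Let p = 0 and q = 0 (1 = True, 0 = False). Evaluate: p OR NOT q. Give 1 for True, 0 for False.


p = 0, q = 0
Operation: p OR NOT q
Evaluate: 0 OR NOT 0 = 1

1


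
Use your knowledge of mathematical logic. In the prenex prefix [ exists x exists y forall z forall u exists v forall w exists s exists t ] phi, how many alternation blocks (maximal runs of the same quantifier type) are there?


Quantifier-type sequence: E E A A E A E E  (A=forall, E=exists)
Group into maximal same-type runs:
  Ex2 | Ax2 | Ex1 | Ax1 | Ex2
Number of blocks = 5

5


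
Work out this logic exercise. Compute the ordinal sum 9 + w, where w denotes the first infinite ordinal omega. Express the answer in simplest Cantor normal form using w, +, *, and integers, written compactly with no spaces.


Compute 9 + w.
Ordinal + is associative but NOT commutative; for finite n>0, n + w = w but w + n stays w+n.
Any finite left addend is absorbed by w on the right: 9 + w = w.
Result = w

w


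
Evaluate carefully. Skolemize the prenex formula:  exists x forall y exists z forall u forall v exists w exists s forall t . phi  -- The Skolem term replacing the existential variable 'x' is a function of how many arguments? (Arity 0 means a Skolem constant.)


Quantifier prefix: exists x forall y exists z forall u forall v exists w exists s forall t
'x' is existentially quantified at position 1.
No universal quantifiers precede it.
Skolem function arity = 0 (a Skolem constant)

0


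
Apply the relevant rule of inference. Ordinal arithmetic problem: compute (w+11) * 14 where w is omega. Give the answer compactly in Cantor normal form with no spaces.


Compute (w+11) * 14.
Ordinal * is associative and left-distributive over +, but NOT commutative; for finite n>1, n*w = w but w*n stays w*n.
(w+11) * 14 = (w+11) repeated 14 times. Each intermediate +11 is absorbed by the following w; only the last survives: w*14+11.
Result = w*14+11

w*14+11


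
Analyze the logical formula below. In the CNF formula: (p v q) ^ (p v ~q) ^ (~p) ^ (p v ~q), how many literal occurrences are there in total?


Counting literals in each clause:
Clause 1: 2 literal(s)
Clause 2: 2 literal(s)
Clause 3: 1 literal(s)
Clause 4: 2 literal(s)
Total = 7

7


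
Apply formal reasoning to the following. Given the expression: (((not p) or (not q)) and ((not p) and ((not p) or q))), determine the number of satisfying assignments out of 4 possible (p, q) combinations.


Check all 4 assignments:
p=0, q=0: 1
p=0, q=1: 1
p=1, q=0: 0
p=1, q=1: 0
Count of True = 2

2


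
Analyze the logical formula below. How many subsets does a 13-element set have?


The power set of a set with n elements has 2^n elements.
|P(S)| = 2^13 = 8192

8192


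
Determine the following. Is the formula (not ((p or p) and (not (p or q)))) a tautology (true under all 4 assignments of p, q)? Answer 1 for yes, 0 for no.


Check all 4 assignments:
p=0, q=0: 1
p=0, q=1: 1
p=1, q=0: 1
p=1, q=1: 1
Satisfying count = 4/4.
Tautology iff count = 4: yes.

1


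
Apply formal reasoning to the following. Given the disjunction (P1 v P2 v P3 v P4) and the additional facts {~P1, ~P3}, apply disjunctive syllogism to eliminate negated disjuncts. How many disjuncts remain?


Original disjuncts (4): P1, P2, P3, P4
Negated (eliminate): ~P1, ~P3
Remaining disjuncts: P2, P4
Count = 4 - 2 = 2

2


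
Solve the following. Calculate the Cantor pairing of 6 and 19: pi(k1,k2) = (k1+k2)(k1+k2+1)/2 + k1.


k1 + k2 = 25
(k1+k2)(k1+k2+1)/2 = 25 * 26 / 2 = 325
pi = 325 + 6 = 331

331


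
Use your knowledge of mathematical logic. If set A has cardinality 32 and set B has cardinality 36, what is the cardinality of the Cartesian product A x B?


The Cartesian product A x B contains all ordered pairs (a, b).
|A x B| = |A| * |B| = 32 * 36 = 1152

1152


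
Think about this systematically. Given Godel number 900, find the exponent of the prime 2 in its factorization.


Factorize 900 by dividing by 2 repeatedly.
Division steps: 2 divides 900 exactly 2 time(s).
Exponent of 2 = 2

2


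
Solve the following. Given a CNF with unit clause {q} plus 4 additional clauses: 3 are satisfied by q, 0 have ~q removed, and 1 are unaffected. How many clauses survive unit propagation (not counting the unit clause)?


Satisfied (removed): 3
Shortened (remain): 0
Unchanged (remain): 1
Remaining = 0 + 1 = 1

1


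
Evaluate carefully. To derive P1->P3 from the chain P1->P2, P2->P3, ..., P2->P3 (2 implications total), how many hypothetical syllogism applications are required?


With 2 implications in a chain connecting 3 propositions:
P1->P2, P2->P3, ..., P2->P3
Steps needed = (number of implications) - 1 = 2 - 1 = 1

1


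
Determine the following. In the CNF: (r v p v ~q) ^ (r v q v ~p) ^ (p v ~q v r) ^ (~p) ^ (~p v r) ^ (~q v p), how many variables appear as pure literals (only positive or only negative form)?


Check each variable for pure literal status:
p: mixed (not pure)
q: mixed (not pure)
r: pure positive
Pure literal count = 1

1


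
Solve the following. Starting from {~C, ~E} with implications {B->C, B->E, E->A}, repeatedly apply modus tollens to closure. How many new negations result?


Initial negated facts: {~C, ~E}
Apply modus tollens to closure:
  ~C and B->C  =>  ~B
Final negated: {~B, ~C, ~E}
New negations: {~B}
Count = 1

1


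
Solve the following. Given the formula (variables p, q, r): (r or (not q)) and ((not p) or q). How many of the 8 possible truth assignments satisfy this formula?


Evaluate all 8 assignments for p, q, r:
p=0, q=0, r=0: 1
p=0, q=0, r=1: 1
p=0, q=1, r=0: 0
p=0, q=1, r=1: 1
p=1, q=0, r=0: 0
p=1, q=0, r=1: 0
p=1, q=1, r=0: 0
p=1, q=1, r=1: 1
Satisfying count = 4

4


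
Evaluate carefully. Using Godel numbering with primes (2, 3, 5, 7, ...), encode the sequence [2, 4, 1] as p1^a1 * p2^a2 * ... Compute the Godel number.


Encode each element as an exponent of the corresponding prime:
  2^2 = 4
  3^4 = 81
  5^1 = 5
Product = 4 * 81 * 5 = 1620

1620


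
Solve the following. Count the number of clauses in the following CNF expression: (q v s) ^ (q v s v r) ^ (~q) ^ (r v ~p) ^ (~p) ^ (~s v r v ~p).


A CNF formula is a conjunction of clauses.
Clauses are separated by ^.
Counting the conjuncts: 6 clauses.

6


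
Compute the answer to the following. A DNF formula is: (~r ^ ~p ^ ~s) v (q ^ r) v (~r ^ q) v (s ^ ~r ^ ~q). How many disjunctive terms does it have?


A DNF formula is a disjunction of terms (conjunctions).
Terms are separated by v.
Counting the disjuncts: 4 terms.

4


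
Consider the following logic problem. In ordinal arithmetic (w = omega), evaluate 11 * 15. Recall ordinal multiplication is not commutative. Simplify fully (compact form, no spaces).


Compute 11 * 15.
Ordinal * is associative and left-distributive over +, but NOT commutative; for finite n>1, n*w = w but w*n stays w*n.
Both finite; ordinal * agrees with natural *: 11 * 15 = 165.
Result = 165

165


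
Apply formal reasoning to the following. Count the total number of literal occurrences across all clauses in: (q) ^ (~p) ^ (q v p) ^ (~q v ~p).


Counting literals in each clause:
Clause 1: 1 literal(s)
Clause 2: 1 literal(s)
Clause 3: 2 literal(s)
Clause 4: 2 literal(s)
Total = 6

6


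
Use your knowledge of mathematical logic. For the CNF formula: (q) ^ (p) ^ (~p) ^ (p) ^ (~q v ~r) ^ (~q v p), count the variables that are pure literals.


Check each variable for pure literal status:
p: mixed (not pure)
q: mixed (not pure)
r: pure negative
Pure literal count = 1

1


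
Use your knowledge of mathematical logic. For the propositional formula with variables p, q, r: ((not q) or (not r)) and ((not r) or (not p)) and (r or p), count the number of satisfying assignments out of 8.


Evaluate all 8 assignments for p, q, r:
p=0, q=0, r=0: 0
p=0, q=0, r=1: 1
p=0, q=1, r=0: 0
p=0, q=1, r=1: 0
p=1, q=0, r=0: 1
p=1, q=0, r=1: 0
p=1, q=1, r=0: 1
p=1, q=1, r=1: 0
Satisfying count = 3

3


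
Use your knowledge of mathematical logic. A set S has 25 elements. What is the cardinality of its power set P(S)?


The power set of a set with n elements has 2^n elements.
|P(S)| = 2^25 = 33554432

33554432


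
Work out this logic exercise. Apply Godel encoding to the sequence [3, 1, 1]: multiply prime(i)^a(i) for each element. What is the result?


Encode each element as an exponent of the corresponding prime:
  2^3 = 8
  3^1 = 3
  5^1 = 5
Product = 8 * 3 * 5 = 120

120


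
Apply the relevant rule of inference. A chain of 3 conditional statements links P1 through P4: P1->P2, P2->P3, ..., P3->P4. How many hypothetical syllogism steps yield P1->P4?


With 3 implications in a chain connecting 4 propositions:
P1->P2, P2->P3, ..., P3->P4
Steps needed = (number of implications) - 1 = 3 - 1 = 2

2


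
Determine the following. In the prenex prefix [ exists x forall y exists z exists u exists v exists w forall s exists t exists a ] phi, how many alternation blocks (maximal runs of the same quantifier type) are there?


Quantifier-type sequence: E A E E E E A E E  (A=forall, E=exists)
Group into maximal same-type runs:
  Ex1 | Ax1 | Ex4 | Ax1 | Ex2
Number of blocks = 5

5


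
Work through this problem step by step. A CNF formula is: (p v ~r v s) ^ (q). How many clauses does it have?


A CNF formula is a conjunction of clauses.
Clauses are separated by ^.
Counting the conjuncts: 2 clauses.

2


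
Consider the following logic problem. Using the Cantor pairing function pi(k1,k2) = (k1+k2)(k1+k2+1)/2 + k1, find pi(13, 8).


k1 + k2 = 21
(k1+k2)(k1+k2+1)/2 = 21 * 22 / 2 = 231
pi = 231 + 13 = 244

244


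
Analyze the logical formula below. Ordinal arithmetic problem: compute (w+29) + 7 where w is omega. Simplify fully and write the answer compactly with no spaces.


Compute (w+29) + 7.
Ordinal + is associative but NOT commutative; for finite n>0, n + w = w but w + n stays w+n.
By associativity: (w+29) + 7 = w + (29+7) = w+36.
Result = w+36

w+36


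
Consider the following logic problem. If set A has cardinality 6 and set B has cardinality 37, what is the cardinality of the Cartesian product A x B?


The Cartesian product A x B contains all ordered pairs (a, b).
|A x B| = |A| * |B| = 6 * 37 = 222

222


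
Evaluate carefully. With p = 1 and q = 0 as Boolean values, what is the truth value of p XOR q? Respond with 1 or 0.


p = 1, q = 0
Operation: p XOR q
Evaluate: 1 XOR 0 = 1

1


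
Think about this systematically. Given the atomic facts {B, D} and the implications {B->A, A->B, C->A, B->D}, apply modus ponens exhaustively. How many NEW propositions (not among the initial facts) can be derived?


Initial facts: {B, D}
Apply modus ponens to closure:
  B and B->A  =>  A
Final known: {A, B, D}
New propositions: {A}
Count = 1

1


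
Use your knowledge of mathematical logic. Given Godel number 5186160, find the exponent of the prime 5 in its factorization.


Factorize 5186160 by dividing by 5 repeatedly.
Division steps: 5 divides 5186160 exactly 1 time(s).
Exponent of 5 = 1

1


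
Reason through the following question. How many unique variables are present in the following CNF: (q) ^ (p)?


Identify each variable that appears in the formula.
Variables found: p, q
Count = 2

2


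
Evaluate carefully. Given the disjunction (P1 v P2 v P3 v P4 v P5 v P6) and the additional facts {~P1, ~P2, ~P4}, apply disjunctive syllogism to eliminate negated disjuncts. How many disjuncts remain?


Original disjuncts (6): P1, P2, P3, P4, P5, P6
Negated (eliminate): ~P1, ~P2, ~P4
Remaining disjuncts: P3, P5, P6
Count = 6 - 3 = 3

3


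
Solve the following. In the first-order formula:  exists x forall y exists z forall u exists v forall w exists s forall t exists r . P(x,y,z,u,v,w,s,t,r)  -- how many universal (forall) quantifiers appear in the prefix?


Quantifier prefix: exists x forall y exists z forall u exists v forall w exists s forall t exists r
Mark each quantifier type:
  E U E U E U E U E
Universal count = 4, Existential count = 5
Asked for universal (forall) quantifiers: 4

4


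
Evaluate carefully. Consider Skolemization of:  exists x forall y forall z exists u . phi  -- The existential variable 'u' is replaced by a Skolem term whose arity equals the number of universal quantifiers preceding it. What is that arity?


Quantifier prefix: exists x forall y forall z exists u
'u' is existentially quantified at position 4.
Universal variables preceding it: y, z
Skolem function arity = 2

2


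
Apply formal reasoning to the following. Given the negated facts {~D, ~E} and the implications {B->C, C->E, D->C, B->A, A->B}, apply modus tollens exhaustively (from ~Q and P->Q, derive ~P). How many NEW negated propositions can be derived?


Initial negated facts: {~D, ~E}
Apply modus tollens to closure:
  ~E and C->E  =>  ~C
  ~C and B->C  =>  ~B
  ~B and A->B  =>  ~A
Final negated: {~A, ~B, ~C, ~D, ~E}
New negations: {~A, ~B, ~C}
Count = 3

3


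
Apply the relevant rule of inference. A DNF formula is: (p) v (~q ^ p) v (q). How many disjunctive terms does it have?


A DNF formula is a disjunction of terms (conjunctions).
Terms are separated by v.
Counting the disjuncts: 3 terms.

3


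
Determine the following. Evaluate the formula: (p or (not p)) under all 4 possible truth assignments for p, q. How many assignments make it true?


Check all 4 assignments:
p=0, q=0: 1
p=0, q=1: 1
p=1, q=0: 1
p=1, q=1: 1
Count of True = 4

4


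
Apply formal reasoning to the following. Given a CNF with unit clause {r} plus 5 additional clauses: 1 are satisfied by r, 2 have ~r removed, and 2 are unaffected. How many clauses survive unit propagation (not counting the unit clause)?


Satisfied (removed): 1
Shortened (remain): 2
Unchanged (remain): 2
Remaining = 2 + 2 = 4

4


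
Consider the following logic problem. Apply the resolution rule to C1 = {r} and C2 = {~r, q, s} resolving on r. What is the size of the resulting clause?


Remove r from C1 and ~r from C2.
C1 remainder: {}
C2 remainder: {q, s}
Union (resolvent): {q, s}
Resolvent has 2 literal(s).

2


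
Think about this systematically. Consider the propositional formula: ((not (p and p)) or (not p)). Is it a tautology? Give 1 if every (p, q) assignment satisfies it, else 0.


Check all 4 assignments:
p=0, q=0: 1
p=0, q=1: 1
p=1, q=0: 0
p=1, q=1: 0
Satisfying count = 2/4.
Tautology iff count = 4: no.

0


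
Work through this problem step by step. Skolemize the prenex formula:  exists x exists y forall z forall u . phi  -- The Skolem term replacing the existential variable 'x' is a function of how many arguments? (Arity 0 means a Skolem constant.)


Quantifier prefix: exists x exists y forall z forall u
'x' is existentially quantified at position 1.
No universal quantifiers precede it.
Skolem function arity = 0 (a Skolem constant)

0


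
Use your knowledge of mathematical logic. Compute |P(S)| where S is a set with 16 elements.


The power set of a set with n elements has 2^n elements.
|P(S)| = 2^16 = 65536

65536


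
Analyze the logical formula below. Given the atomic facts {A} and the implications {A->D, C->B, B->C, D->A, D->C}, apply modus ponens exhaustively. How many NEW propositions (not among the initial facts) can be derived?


Initial facts: {A}
Apply modus ponens to closure:
  A and A->D  =>  D
  D and D->C  =>  C
  C and C->B  =>  B
Final known: {A, B, C, D}
New propositions: {B, C, D}
Count = 3

3


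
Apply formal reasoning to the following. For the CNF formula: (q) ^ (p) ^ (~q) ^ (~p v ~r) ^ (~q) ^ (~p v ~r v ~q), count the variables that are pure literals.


Check each variable for pure literal status:
p: mixed (not pure)
q: mixed (not pure)
r: pure negative
Pure literal count = 1

1


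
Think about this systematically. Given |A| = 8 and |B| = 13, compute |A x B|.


The Cartesian product A x B contains all ordered pairs (a, b).
|A x B| = |A| * |B| = 8 * 13 = 104

104


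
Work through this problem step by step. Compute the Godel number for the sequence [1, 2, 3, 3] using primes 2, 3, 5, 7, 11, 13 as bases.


Encode each element as an exponent of the corresponding prime:
  2^1 = 2
  3^2 = 9
  5^3 = 125
  7^3 = 343
Product = 2 * 9 * 125 * 343 = 771750

771750


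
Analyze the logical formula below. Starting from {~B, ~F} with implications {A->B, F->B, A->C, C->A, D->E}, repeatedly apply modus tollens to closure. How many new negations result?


Initial negated facts: {~B, ~F}
Apply modus tollens to closure:
  ~B and A->B  =>  ~A
  ~A and C->A  =>  ~C
Final negated: {~A, ~B, ~C, ~F}
New negations: {~A, ~C}
Count = 2

2


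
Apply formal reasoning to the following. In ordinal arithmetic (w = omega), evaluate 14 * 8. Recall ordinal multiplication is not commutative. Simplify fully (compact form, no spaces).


Compute 14 * 8.
Ordinal * is associative and left-distributive over +, but NOT commutative; for finite n>1, n*w = w but w*n stays w*n.
Both finite; ordinal * agrees with natural *: 14 * 8 = 112.
Result = 112

112


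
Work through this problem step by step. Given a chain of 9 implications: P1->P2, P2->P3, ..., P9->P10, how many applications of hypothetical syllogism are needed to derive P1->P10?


With 9 implications in a chain connecting 10 propositions:
P1->P2, P2->P3, ..., P9->P10
Steps needed = (number of implications) - 1 = 9 - 1 = 8

8


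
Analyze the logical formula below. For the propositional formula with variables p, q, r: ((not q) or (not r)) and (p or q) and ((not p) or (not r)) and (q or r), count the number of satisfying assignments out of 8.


Evaluate all 8 assignments for p, q, r:
p=0, q=0, r=0: 0
p=0, q=0, r=1: 0
p=0, q=1, r=0: 1
p=0, q=1, r=1: 0
p=1, q=0, r=0: 0
p=1, q=0, r=1: 0
p=1, q=1, r=0: 1
p=1, q=1, r=1: 0
Satisfying count = 2

2


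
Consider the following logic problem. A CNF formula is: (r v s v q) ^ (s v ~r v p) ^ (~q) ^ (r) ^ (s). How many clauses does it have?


A CNF formula is a conjunction of clauses.
Clauses are separated by ^.
Counting the conjuncts: 5 clauses.

5


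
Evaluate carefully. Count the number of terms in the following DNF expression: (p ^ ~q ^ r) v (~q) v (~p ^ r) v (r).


A DNF formula is a disjunction of terms (conjunctions).
Terms are separated by v.
Counting the disjuncts: 4 terms.

4


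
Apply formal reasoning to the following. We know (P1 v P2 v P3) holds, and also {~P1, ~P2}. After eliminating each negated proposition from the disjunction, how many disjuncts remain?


Original disjuncts (3): P1, P2, P3
Negated (eliminate): ~P1, ~P2
Remaining disjuncts: P3
Count = 3 - 2 = 1

1


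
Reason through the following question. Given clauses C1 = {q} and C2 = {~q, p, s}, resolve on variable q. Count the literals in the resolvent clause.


Remove q from C1 and ~q from C2.
C1 remainder: {}
C2 remainder: {p, s}
Union (resolvent): {p, s}
Resolvent has 2 literal(s).

2


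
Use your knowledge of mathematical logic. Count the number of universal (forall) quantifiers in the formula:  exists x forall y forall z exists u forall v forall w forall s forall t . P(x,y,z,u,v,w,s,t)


Quantifier prefix: exists x forall y forall z exists u forall v forall w forall s forall t
Mark each quantifier type:
  E U U E U U U U
Universal count = 6, Existential count = 2
Asked for universal (forall) quantifiers: 6

6


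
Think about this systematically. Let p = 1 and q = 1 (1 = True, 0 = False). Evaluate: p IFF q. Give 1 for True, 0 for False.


p = 1, q = 1
Operation: p IFF q
Evaluate: 1 IFF 1 = 1

1


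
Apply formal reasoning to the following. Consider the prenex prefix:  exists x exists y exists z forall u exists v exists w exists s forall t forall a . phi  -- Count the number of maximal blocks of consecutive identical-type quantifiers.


Quantifier-type sequence: E E E A E E E A A  (A=forall, E=exists)
Group into maximal same-type runs:
  Ex3 | Ax1 | Ex3 | Ax2
Number of blocks = 4

4


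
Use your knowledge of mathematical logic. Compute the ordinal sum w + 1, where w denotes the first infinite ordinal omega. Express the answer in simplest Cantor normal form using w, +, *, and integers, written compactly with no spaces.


Compute w + 1.
Ordinal + is associative but NOT commutative; for finite n>0, n + w = w but w + n stays w+n.
w + 1 is already in normal form (a successor ordinal beyond w).
Result = w+1

w+1


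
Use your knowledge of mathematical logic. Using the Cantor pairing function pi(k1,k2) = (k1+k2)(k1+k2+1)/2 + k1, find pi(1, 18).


k1 + k2 = 19
(k1+k2)(k1+k2+1)/2 = 19 * 20 / 2 = 190
pi = 190 + 1 = 191

191


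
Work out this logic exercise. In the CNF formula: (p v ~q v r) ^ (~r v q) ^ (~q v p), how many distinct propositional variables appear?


Identify each variable that appears in the formula.
Variables found: p, q, r
Count = 3

3


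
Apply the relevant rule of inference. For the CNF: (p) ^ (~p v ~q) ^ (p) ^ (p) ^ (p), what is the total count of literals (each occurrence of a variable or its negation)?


Counting literals in each clause:
Clause 1: 1 literal(s)
Clause 2: 2 literal(s)
Clause 3: 1 literal(s)
Clause 4: 1 literal(s)
Clause 5: 1 literal(s)
Total = 6

6


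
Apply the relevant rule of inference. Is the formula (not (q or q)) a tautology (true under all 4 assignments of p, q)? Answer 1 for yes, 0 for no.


Check all 4 assignments:
p=0, q=0: 1
p=0, q=1: 0
p=1, q=0: 1
p=1, q=1: 0
Satisfying count = 2/4.
Tautology iff count = 4: no.

0


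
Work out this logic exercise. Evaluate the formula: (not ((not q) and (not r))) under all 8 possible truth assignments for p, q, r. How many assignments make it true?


Check all 8 assignments:
p=0, q=0, r=0: 0
p=0, q=0, r=1: 1
p=0, q=1, r=0: 1
p=0, q=1, r=1: 1
p=1, q=0, r=0: 0
p=1, q=0, r=1: 1
p=1, q=1, r=0: 1
p=1, q=1, r=1: 1
Count of True = 6

6


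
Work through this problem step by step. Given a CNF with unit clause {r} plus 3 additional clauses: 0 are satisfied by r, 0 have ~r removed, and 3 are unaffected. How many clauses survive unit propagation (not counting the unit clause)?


Satisfied (removed): 0
Shortened (remain): 0
Unchanged (remain): 3
Remaining = 0 + 3 = 3

3


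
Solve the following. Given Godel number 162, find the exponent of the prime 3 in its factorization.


Factorize 162 by dividing by 3 repeatedly.
Division steps: 3 divides 162 exactly 4 time(s).
Exponent of 3 = 4

4


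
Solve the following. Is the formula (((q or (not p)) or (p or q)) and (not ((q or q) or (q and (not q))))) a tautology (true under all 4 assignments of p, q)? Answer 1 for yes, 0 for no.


Check all 4 assignments:
p=0, q=0: 1
p=0, q=1: 0
p=1, q=0: 1
p=1, q=1: 0
Satisfying count = 2/4.
Tautology iff count = 4: no.

0


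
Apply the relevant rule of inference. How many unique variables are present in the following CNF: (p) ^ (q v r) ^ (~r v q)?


Identify each variable that appears in the formula.
Variables found: p, q, r
Count = 3

3


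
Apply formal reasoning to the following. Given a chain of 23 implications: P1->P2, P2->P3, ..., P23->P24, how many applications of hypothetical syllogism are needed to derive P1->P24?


With 23 implications in a chain connecting 24 propositions:
P1->P2, P2->P3, ..., P23->P24
Steps needed = (number of implications) - 1 = 23 - 1 = 22

22


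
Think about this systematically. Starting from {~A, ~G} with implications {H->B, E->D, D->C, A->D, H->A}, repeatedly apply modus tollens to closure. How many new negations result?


Initial negated facts: {~A, ~G}
Apply modus tollens to closure:
  ~A and H->A  =>  ~H
Final negated: {~A, ~G, ~H}
New negations: {~H}
Count = 1

1


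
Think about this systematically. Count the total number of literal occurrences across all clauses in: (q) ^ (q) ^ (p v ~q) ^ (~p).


Counting literals in each clause:
Clause 1: 1 literal(s)
Clause 2: 1 literal(s)
Clause 3: 2 literal(s)
Clause 4: 1 literal(s)
Total = 5

5


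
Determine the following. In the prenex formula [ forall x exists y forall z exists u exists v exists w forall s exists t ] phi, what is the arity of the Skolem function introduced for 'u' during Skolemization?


Quantifier prefix: forall x exists y forall z exists u exists v exists w forall s exists t
'u' is existentially quantified at position 4.
Universal variables preceding it: x, z
Skolem function arity = 2

2


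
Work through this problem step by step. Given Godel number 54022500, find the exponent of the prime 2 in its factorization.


Factorize 54022500 by dividing by 2 repeatedly.
Division steps: 2 divides 54022500 exactly 2 time(s).
Exponent of 2 = 2

2


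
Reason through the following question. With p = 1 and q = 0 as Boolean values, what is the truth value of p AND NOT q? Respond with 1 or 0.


p = 1, q = 0
Operation: p AND NOT q
Evaluate: 1 AND NOT 0 = 1

1


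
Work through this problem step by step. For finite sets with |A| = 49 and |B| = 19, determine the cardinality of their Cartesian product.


The Cartesian product A x B contains all ordered pairs (a, b).
|A x B| = |A| * |B| = 49 * 19 = 931

931


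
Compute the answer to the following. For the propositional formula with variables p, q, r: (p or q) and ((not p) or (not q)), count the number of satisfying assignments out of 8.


Evaluate all 8 assignments for p, q, r:
p=0, q=0, r=0: 0
p=0, q=0, r=1: 0
p=0, q=1, r=0: 1
p=0, q=1, r=1: 1
p=1, q=0, r=0: 1
p=1, q=0, r=1: 1
p=1, q=1, r=0: 0
p=1, q=1, r=1: 0
Satisfying count = 4

4


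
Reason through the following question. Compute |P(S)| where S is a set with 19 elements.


The power set of a set with n elements has 2^n elements.
|P(S)| = 2^19 = 524288

524288


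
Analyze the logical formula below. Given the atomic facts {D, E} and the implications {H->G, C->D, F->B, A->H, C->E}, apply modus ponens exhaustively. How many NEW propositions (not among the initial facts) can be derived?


Initial facts: {D, E}
Apply modus ponens to closure:
  (no implication fires)
Final known: {D, E}
New propositions: {(none)}
Count = 0

0


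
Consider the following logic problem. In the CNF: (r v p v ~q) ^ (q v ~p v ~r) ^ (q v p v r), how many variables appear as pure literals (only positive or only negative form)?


Check each variable for pure literal status:
p: mixed (not pure)
q: mixed (not pure)
r: mixed (not pure)
Pure literal count = 0

0


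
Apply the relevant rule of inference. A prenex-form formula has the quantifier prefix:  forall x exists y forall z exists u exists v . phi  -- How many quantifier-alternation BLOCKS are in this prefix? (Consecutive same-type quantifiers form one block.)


Quantifier-type sequence: A E A E E  (A=forall, E=exists)
Group into maximal same-type runs:
  Ax1 | Ex1 | Ax1 | Ex2
Number of blocks = 4

4


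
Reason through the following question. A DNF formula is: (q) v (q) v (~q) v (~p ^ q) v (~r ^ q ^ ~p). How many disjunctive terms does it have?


A DNF formula is a disjunction of terms (conjunctions).
Terms are separated by v.
Counting the disjuncts: 5 terms.

5


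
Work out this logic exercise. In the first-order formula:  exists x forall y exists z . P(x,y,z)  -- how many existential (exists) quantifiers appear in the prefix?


Quantifier prefix: exists x forall y exists z
Mark each quantifier type:
  E U E
Universal count = 1, Existential count = 2
Asked for existential (exists) quantifiers: 2

2


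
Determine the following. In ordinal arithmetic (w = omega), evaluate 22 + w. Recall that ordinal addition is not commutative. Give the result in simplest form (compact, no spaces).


Compute 22 + w.
Ordinal + is associative but NOT commutative; for finite n>0, n + w = w but w + n stays w+n.
Any finite left addend is absorbed by w on the right: 22 + w = w.
Result = w

w


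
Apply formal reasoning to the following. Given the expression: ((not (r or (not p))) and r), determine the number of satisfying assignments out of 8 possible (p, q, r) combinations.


Check all 8 assignments:
p=0, q=0, r=0: 0
p=0, q=0, r=1: 0
p=0, q=1, r=0: 0
p=0, q=1, r=1: 0
p=1, q=0, r=0: 0
p=1, q=0, r=1: 0
p=1, q=1, r=0: 0
p=1, q=1, r=1: 0
Count of True = 0

0


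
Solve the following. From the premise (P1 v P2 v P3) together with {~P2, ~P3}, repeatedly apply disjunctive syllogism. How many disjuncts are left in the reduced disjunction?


Original disjuncts (3): P1, P2, P3
Negated (eliminate): ~P2, ~P3
Remaining disjuncts: P1
Count = 3 - 2 = 1

1


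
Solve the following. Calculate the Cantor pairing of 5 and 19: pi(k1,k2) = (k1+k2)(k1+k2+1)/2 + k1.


k1 + k2 = 24
(k1+k2)(k1+k2+1)/2 = 24 * 25 / 2 = 300
pi = 300 + 5 = 305

305


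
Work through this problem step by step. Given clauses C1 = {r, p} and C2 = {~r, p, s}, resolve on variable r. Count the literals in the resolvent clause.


Remove r from C1 and ~r from C2.
C1 remainder: {p}
C2 remainder: {p, s}
Union (resolvent): {p, s}
Resolvent has 2 literal(s).

2


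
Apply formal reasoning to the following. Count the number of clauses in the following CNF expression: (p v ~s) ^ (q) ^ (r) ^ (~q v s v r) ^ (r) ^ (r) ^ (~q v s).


A CNF formula is a conjunction of clauses.
Clauses are separated by ^.
Counting the conjuncts: 7 clauses.

7


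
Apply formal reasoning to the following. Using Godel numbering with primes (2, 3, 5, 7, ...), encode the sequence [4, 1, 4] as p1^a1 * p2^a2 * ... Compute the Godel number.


Encode each element as an exponent of the corresponding prime:
  2^4 = 16
  3^1 = 3
  5^4 = 625
Product = 16 * 3 * 625 = 30000

30000


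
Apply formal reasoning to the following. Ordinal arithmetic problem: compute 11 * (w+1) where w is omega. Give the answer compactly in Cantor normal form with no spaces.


Compute 11 * (w+1).
Ordinal * is associative and left-distributive over +, but NOT commutative; for finite n>1, n*w = w but w*n stays w*n.
By left-distributivity: 11 * (w+1) = 11*w + 11*1 = w + 11 = w+11.
Result = w+11

w+11


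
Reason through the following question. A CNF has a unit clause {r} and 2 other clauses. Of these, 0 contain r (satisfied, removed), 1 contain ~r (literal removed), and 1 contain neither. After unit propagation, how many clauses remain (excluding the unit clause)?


Satisfied (removed): 0
Shortened (remain): 1
Unchanged (remain): 1
Remaining = 1 + 1 = 2

2


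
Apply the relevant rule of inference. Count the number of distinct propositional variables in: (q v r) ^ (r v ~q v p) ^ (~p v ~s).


Identify each variable that appears in the formula.
Variables found: p, q, r, s
Count = 4

4


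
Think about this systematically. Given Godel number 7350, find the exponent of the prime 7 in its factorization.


Factorize 7350 by dividing by 7 repeatedly.
Division steps: 7 divides 7350 exactly 2 time(s).
Exponent of 7 = 2

2


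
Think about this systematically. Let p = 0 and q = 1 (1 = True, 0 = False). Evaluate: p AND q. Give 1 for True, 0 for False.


p = 0, q = 1
Operation: p AND q
Evaluate: 0 AND 1 = 0

0


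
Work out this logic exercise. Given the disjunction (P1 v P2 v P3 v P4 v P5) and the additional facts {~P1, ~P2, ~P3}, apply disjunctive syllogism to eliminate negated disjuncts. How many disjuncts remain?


Original disjuncts (5): P1, P2, P3, P4, P5
Negated (eliminate): ~P1, ~P2, ~P3
Remaining disjuncts: P4, P5
Count = 5 - 3 = 2

2


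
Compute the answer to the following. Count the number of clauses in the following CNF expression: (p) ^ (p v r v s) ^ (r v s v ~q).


A CNF formula is a conjunction of clauses.
Clauses are separated by ^.
Counting the conjuncts: 3 clauses.

3


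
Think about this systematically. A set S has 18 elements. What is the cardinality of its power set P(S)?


The power set of a set with n elements has 2^n elements.
|P(S)| = 2^18 = 262144

262144


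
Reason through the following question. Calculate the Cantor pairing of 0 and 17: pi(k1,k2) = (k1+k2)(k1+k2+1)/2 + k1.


k1 + k2 = 17
(k1+k2)(k1+k2+1)/2 = 17 * 18 / 2 = 153
pi = 153 + 0 = 153

153


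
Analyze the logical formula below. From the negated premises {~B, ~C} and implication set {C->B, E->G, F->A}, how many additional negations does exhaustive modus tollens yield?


Initial negated facts: {~B, ~C}
Apply modus tollens to closure:
  (no implication fires)
Final negated: {~B, ~C}
New negations: {(none)}
Count = 0

0


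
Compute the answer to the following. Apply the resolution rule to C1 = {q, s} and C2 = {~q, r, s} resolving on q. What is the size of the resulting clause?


Remove q from C1 and ~q from C2.
C1 remainder: {s}
C2 remainder: {r, s}
Union (resolvent): {r, s}
Resolvent has 2 literal(s).

2


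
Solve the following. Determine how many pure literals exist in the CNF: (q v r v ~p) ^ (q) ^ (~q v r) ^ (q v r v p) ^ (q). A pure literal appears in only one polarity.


Check each variable for pure literal status:
p: mixed (not pure)
q: mixed (not pure)
r: pure positive
Pure literal count = 1

1


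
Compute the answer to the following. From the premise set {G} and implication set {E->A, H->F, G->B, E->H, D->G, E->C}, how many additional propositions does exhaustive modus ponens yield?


Initial facts: {G}
Apply modus ponens to closure:
  G and G->B  =>  B
Final known: {B, G}
New propositions: {B}
Count = 1

1


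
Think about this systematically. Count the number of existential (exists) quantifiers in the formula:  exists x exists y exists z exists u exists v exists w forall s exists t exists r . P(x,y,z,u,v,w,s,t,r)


Quantifier prefix: exists x exists y exists z exists u exists v exists w forall s exists t exists r
Mark each quantifier type:
  E E E E E E U E E
Universal count = 1, Existential count = 8
Asked for existential (exists) quantifiers: 8

8


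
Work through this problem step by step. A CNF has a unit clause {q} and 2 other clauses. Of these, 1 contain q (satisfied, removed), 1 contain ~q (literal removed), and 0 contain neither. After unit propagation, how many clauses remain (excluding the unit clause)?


Satisfied (removed): 1
Shortened (remain): 1
Unchanged (remain): 0
Remaining = 1 + 0 = 1

1


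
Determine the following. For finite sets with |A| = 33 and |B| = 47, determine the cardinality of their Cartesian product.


The Cartesian product A x B contains all ordered pairs (a, b).
|A x B| = |A| * |B| = 33 * 47 = 1551

1551


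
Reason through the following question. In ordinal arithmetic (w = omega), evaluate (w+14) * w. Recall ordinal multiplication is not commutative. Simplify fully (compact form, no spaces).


Compute (w+14) * w.
Ordinal * is associative and left-distributive over +, but NOT commutative; for finite n>1, n*w = w but w*n stays w*n.
(w+14) * w = sup{(w+14)*k : k<w} = sup{w*k+14} = w^2 (the +14 tail is absorbed in the limit).
Result = w^2

w^2


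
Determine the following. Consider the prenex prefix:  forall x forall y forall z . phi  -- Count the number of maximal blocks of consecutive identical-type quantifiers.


Quantifier-type sequence: A A A  (A=forall, E=exists)
Group into maximal same-type runs:
  Ax3
Number of blocks = 1

1


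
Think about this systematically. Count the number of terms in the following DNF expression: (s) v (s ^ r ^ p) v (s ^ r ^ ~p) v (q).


A DNF formula is a disjunction of terms (conjunctions).
Terms are separated by v.
Counting the disjuncts: 4 terms.

4


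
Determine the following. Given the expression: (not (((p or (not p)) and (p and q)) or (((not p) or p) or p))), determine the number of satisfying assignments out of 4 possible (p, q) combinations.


Check all 4 assignments:
p=0, q=0: 0
p=0, q=1: 0
p=1, q=0: 0
p=1, q=1: 0
Count of True = 0

0


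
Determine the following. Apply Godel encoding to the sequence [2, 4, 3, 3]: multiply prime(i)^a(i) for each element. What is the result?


Encode each element as an exponent of the corresponding prime:
  2^2 = 4
  3^4 = 81
  5^3 = 125
  7^3 = 343
Product = 4 * 81 * 125 * 343 = 13891500

13891500


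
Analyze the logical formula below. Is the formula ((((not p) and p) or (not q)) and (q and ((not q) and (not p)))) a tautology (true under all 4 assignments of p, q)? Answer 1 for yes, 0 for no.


Check all 4 assignments:
p=0, q=0: 0
p=0, q=1: 0
p=1, q=0: 0
p=1, q=1: 0
Satisfying count = 0/4.
Tautology iff count = 4: no.

0


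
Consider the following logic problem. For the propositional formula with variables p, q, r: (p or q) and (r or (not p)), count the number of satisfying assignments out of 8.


Evaluate all 8 assignments for p, q, r:
p=0, q=0, r=0: 0
p=0, q=0, r=1: 0
p=0, q=1, r=0: 1
p=0, q=1, r=1: 1
p=1, q=0, r=0: 0
p=1, q=0, r=1: 1
p=1, q=1, r=0: 0
p=1, q=1, r=1: 1
Satisfying count = 4

4


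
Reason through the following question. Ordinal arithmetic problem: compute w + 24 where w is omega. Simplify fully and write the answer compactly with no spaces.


Compute w + 24.
Ordinal + is associative but NOT commutative; for finite n>0, n + w = w but w + n stays w+n.
w + 24 is already in normal form (a successor ordinal beyond w).
Result = w+24

w+24


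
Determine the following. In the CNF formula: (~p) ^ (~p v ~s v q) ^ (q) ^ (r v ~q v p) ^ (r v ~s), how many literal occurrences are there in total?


Counting literals in each clause:
Clause 1: 1 literal(s)
Clause 2: 3 literal(s)
Clause 3: 1 literal(s)
Clause 4: 3 literal(s)
Clause 5: 2 literal(s)
Total = 10

10


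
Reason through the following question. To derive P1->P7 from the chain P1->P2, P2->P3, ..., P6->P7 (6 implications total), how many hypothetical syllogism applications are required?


With 6 implications in a chain connecting 7 propositions:
P1->P2, P2->P3, ..., P6->P7
Steps needed = (number of implications) - 1 = 6 - 1 = 5

5


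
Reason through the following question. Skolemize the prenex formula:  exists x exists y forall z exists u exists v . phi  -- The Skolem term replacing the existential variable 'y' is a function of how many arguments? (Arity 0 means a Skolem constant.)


Quantifier prefix: exists x exists y forall z exists u exists v
'y' is existentially quantified at position 2.
No universal quantifiers precede it.
Skolem function arity = 0 (a Skolem constant)

0
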